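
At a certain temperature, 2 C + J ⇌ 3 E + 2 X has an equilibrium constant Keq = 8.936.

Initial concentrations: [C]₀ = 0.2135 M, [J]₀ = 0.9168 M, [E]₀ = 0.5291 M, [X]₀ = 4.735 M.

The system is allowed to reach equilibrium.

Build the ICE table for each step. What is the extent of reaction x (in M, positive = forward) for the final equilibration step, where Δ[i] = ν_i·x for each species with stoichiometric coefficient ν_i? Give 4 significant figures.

Q₀ = 79.47 vs Keq = 8.936 ⇒ Q>K, reverse
Step 1:
                  C         J         E         X
  I          0.2135    0.9168    0.5291     4.735
  C          0.1165   0.05826   -0.1748   -0.1165
  E            0.33    0.9751    0.3543     4.618
  solve Keq expr → x = -0.05826; check Q = 8.936

x = -0.05826 M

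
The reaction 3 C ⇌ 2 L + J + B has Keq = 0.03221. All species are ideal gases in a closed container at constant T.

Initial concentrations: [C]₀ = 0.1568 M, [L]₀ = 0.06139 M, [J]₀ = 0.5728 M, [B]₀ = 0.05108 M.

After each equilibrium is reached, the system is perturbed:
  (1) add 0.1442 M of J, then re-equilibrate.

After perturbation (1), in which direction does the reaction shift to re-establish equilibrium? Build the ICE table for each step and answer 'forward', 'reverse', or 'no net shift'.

Direction: reverse

Q₀ = 0.0286 vs Keq = 0.03221 ⇒ Q<K, forward
Step 1:
                   C          L          J          B
  Initial     0.1568    0.06139     0.5728    0.05108
  Change   -0.002486   0.001657 8.2871e-04 8.2871e-04
  Equil       0.1543    0.06305     0.5736    0.05191
  solve Keq expr → x = 8.2871e-04; check Q = 0.03221
Then add 0.1442 M of J.
Step 2:
                   C          L          J          B
  Initial     0.1543    0.06305     0.7178    0.05191
  Change    0.004689  -0.003126  -0.001563  -0.001563
  Equil        0.159    0.05992     0.7163    0.05035
  solve Keq expr → x = -0.001563; check Q = 0.03221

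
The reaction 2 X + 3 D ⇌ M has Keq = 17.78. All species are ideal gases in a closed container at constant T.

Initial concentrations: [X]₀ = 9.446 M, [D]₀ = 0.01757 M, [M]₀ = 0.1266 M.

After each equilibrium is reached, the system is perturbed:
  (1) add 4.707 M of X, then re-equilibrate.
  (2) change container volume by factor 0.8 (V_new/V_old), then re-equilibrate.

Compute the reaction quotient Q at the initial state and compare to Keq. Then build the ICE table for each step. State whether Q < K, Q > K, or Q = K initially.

Q₀ = 261.6; Q > K (proceeds reverse)

Q₀ = 261.6 vs Keq = 17.78 ⇒ Q>K, reverse
Step 1:
                   X          D          M
  init         9.446    0.01757     0.1266
  Δ          0.01633    0.02449  -0.008163
  eq           9.462    0.04206     0.1184
  solve Keq expr → x = -0.008163; check Q = 17.78
Then add 4.707 M of X.
Step 2:
                   X          D          M
  init         14.17    0.04206     0.1184
  Δ        -0.006419  -0.009628   0.003209
  eq           14.16    0.03243     0.1216
  solve Keq expr → x = 0.003209; check Q = 17.78
Then change container volume by factor 0.8 (V_new/V_old).
Step 3:
                   X          D          M
  init          17.7    0.04054     0.1521
  Δ        -0.006801    -0.0102   0.003401
  eq            17.7    0.03034     0.1555
  solve Keq expr → x = 0.003401; check Q = 17.78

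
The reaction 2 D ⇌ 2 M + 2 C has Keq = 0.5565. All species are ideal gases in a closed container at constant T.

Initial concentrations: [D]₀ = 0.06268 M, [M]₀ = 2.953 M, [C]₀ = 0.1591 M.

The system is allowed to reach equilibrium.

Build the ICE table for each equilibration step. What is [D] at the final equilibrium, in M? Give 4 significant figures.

[D]_eq = 0.1756 M

Q₀ = 56.18 vs Keq = 0.5565 ⇒ Q>K, reverse
Step 1:
                   D          M          C
  I          0.06268      2.953     0.1591
  C            0.113     -0.113     -0.113
  E           0.1756       2.84    0.04614
  solve Keq expr → x = -0.05648; check Q = 0.5565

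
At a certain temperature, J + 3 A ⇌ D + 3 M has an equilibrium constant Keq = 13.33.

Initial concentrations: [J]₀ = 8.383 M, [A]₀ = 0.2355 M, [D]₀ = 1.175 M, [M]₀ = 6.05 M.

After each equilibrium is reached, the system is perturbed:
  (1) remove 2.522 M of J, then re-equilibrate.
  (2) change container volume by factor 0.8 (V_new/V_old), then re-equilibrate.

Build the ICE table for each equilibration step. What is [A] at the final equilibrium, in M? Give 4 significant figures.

[A]_eq = 1.417 M

Q₀ = 2376 vs Keq = 13.33 ⇒ Q>K, reverse
Step 1:
                   J          A          D          M
  init         8.383     0.2355      1.175       6.05
  Δ           0.2689     0.8068    -0.2689    -0.8068
  eq           8.652      1.042     0.9061      5.243
  solve Keq expr → x = -0.2689; check Q = 13.33
Then remove 2.522 M of J.
Step 2:
                   J          A          D          M
  init          6.13      1.042     0.9061      5.243
  Δ          0.03051    0.09154   -0.03051   -0.09154
  eq            6.16      1.134     0.8755      5.152
  solve Keq expr → x = -0.03051; check Q = 13.33
Then change container volume by factor 0.8 (V_new/V_old).
Step 3:
                   J          A          D          M
  init         7.701      1.417      1.094       6.44
  Δ                0          0          0          0
  eq           7.701      1.417      1.094       6.44
  solve Keq expr → x = 0; check Q = 13.33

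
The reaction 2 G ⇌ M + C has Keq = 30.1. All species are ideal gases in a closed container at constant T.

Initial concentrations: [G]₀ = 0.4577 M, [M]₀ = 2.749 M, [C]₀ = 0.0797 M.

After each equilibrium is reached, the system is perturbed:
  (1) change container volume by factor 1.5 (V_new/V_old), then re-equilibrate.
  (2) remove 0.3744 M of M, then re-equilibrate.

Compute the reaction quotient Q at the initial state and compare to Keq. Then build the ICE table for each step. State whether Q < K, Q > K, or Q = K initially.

Q₀ = 1.046; Q < K (proceeds forward)

Q₀ = 1.046 vs Keq = 30.1 ⇒ Q<K, forward
Step 1:
                    G           M           C
  init         0.4577       2.749      0.0797
  Δ           -0.3076      0.1538      0.1538
  eq           0.1501       2.903      0.2335
  solve Keq expr → x = 0.1538; check Q = 30.1
Then change container volume by factor 1.5 (V_new/V_old).
Step 2:
                    G           M           C
  init            0.1       1.935      0.1557
  Δ                 0           0           0
  eq              0.1       1.935      0.1557
  solve Keq expr → x = 0; check Q = 30.1
Then remove 0.3744 M of M.
Step 3:
                    G           M           C
  init            0.1       1.561      0.1557
  Δ         -0.008807    0.004404    0.004404
  eq          0.09124       1.565      0.1601
  solve Keq expr → x = 0.004404; check Q = 30.1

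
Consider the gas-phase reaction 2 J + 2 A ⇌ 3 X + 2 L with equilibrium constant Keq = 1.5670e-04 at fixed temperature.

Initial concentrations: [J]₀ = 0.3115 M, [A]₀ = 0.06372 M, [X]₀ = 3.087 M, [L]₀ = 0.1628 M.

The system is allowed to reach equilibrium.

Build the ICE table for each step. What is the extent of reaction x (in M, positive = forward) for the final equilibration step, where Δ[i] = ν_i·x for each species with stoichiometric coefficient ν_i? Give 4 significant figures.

x = -0.08126 M

Q₀ = 1979 vs Keq = 1.5670e-04 ⇒ Q>K, reverse
Step 1:
                   J          A          X          L
  init        0.3115    0.06372      3.087     0.1628
  Δ           0.1625     0.1625    -0.2438    -0.1625
  eq           0.474     0.2262      2.843 2.8002e-04
  solve Keq expr → x = -0.08126; check Q = 1.5670e-04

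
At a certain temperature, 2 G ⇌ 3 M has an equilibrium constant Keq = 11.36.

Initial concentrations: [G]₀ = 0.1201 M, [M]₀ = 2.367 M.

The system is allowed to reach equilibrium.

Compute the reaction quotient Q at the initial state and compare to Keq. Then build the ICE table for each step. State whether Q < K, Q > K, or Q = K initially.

Q₀ = 919.4 vs Keq = 11.36 ⇒ Q>K, reverse
Step 1:
                    G           M
  Initial      0.1201       2.367
  Change       0.4946     -0.7419
  Equil        0.6147       1.625
  solve Keq expr → x = -0.2473; check Q = 11.36

Q₀ = 919.4; Q > K (proceeds reverse)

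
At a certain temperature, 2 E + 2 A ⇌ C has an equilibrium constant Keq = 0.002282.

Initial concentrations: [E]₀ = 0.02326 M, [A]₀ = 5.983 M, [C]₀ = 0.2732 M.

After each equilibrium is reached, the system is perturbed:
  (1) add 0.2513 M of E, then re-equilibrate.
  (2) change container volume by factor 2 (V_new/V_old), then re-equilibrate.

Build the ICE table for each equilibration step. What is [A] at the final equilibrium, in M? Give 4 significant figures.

Q₀ = 14.11 vs Keq = 0.002282 ⇒ Q>K, reverse
Step 1:
                   E          A          C
  I          0.02326      5.983     0.2732
  C            0.495      0.495    -0.2475
  E           0.5182      6.478    0.02572
  solve Keq expr → x = -0.2475; check Q = 0.002282
Then add 0.2513 M of E.
Step 2:
                   E          A          C
  I           0.7695      6.478    0.02572
  C         -0.04708   -0.04708    0.02354
  E           0.7224      6.431    0.04926
  solve Keq expr → x = 0.02354; check Q = 0.002282
Then change container volume by factor 2 (V_new/V_old).
Step 3:
                   E          A          C
  I           0.3612      3.215    0.02463
  C          0.04141    0.04141    -0.0207
  E           0.4026      3.257   0.003924
  solve Keq expr → x = -0.0207; check Q = 0.002282

[A]_eq = 3.257 M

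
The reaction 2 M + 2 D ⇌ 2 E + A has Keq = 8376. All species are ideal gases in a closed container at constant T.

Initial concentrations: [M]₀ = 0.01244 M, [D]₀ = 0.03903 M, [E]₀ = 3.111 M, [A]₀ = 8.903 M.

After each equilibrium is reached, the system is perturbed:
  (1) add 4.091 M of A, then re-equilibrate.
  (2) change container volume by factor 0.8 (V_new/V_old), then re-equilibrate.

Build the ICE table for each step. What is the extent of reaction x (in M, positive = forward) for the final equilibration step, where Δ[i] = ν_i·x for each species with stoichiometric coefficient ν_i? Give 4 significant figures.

Q₀ = 3.6551e+08 vs Keq = 8376 ⇒ Q>K, reverse
Step 1:
                  M         D         E         A
  init      0.01244   0.03903     3.111     8.903
  Δ          0.2773    0.2773   -0.2773   -0.1387
  eq         0.2898    0.3163     2.834     8.764
  solve Keq expr → x = -0.1387; check Q = 8376
Then add 4.091 M of A.
Step 2:
                  M         D         E         A
  init       0.2898    0.3163     2.834     12.86
  Δ         0.02862   0.02862  -0.02862  -0.01431
  eq         0.3184     0.345     2.805     12.84
  solve Keq expr → x = -0.01431; check Q = 8376
Then change container volume by factor 0.8 (V_new/V_old).
Step 3:
                  M         D         E         A
  init        0.398    0.4312     3.506     16.05
  Δ        -0.02121  -0.02121   0.02121   0.01061
  eq         0.3768      0.41     3.528     16.06
  solve Keq expr → x = 0.01061; check Q = 8376

x = 0.01061 M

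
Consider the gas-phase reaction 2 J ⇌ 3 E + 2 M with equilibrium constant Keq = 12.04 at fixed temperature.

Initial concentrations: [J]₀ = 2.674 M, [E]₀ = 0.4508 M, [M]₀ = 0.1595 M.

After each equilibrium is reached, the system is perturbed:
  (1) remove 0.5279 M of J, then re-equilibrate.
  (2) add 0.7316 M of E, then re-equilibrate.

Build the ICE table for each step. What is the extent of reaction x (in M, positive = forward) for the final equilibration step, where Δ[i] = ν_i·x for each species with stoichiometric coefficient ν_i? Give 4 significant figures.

Q₀ = 3.2595e-04 vs Keq = 12.04 ⇒ Q<K, forward
Step 1:
                   J          E          M
  init         2.674     0.4508     0.1595
  Δ           -1.245      1.868      1.245
  eq           1.429      2.318      1.405
  solve Keq expr → x = 0.6225; check Q = 12.04
Then remove 0.5279 M of J.
Step 2:
                   J          E          M
  init         0.901      2.318      1.405
  Δ           0.1645    -0.2468    -0.1645
  eq           1.066      2.072       1.24
  solve Keq expr → x = -0.08227; check Q = 12.04
Then add 0.7316 M of E.
Step 3:
                   J          E          M
  init         1.066      2.803       1.24
  Δ           0.1758    -0.2636    -0.1758
  eq           1.241       2.54      1.064
  solve Keq expr → x = -0.08788; check Q = 12.04

x = -0.08788 M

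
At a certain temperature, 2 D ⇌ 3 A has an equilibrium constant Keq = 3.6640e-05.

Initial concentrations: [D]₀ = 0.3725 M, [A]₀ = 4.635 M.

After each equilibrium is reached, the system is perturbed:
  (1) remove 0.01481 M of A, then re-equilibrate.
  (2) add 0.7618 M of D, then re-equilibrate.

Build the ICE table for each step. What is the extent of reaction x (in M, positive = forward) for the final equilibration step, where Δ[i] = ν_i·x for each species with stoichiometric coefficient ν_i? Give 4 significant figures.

Q₀ = 717.6 vs Keq = 3.6640e-05 ⇒ Q>K, reverse
Step 1:
                  D         A
  init       0.3725     4.635
  Δ            3.04     -4.56
  eq          3.412   0.07528
  solve Keq expr → x = -1.52; check Q = 3.6640e-05
Then remove 0.01481 M of A.
Step 2:
                  D         A
  init        3.412   0.06047
  Δ       -0.009777   0.01467
  eq          3.403   0.07514
  solve Keq expr → x = 0.004889; check Q = 3.6640e-05
Then add 0.7618 M of D.
Step 3:
                  D         A
  init        4.164   0.07514
  Δ       -0.007157   0.01073
  eq          4.157   0.08587
  solve Keq expr → x = 0.003578; check Q = 3.6640e-05

x = 0.003578 M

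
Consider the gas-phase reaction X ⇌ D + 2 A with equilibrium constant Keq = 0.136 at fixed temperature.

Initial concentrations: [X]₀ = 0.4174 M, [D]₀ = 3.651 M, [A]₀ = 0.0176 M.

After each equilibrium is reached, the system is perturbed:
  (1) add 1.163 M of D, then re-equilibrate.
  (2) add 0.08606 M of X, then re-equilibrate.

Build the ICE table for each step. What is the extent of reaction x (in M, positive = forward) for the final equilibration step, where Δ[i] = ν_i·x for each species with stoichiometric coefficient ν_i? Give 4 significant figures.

Q₀ = 0.002709 vs Keq = 0.136 ⇒ Q<K, forward
Step 1:
                  X         D         A
  I          0.4174     3.651    0.0176
  C        -0.04935   0.04935   0.09871
  E           0.368       3.7    0.1163
  solve Keq expr → x = 0.04935; check Q = 0.136
Then add 1.163 M of D.
Step 2:
                  X         D         A
  I           0.368     4.863    0.1163
  C        0.006917 -0.006917  -0.01383
  E           0.375     4.856    0.1025
  solve Keq expr → x = -0.006917; check Q = 0.136
Then add 0.08606 M of X.
Step 3:
                  X         D         A
  I           0.461     4.856    0.1025
  C       -0.005223  0.005223   0.01045
  E          0.4558     4.862    0.1129
  solve Keq expr → x = 0.005223; check Q = 0.136

x = 0.005223 M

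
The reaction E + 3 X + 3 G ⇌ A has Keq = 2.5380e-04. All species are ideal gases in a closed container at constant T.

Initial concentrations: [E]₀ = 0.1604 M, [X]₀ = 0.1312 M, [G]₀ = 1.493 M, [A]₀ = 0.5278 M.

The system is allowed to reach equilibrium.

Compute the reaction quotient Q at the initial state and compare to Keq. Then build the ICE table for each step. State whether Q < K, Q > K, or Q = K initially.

Q₀ = 437.8 vs Keq = 2.5380e-04 ⇒ Q>K, reverse
Step 1:
                    E           X           G           A
  I            0.1604      0.1312       1.493      0.5278
  C            0.5069       1.521       1.521     -0.5069
  E            0.6673       1.652       3.014      0.0209
  solve Keq expr → x = -0.5069; check Q = 2.5380e-04

Q₀ = 437.8; Q > K (proceeds reverse)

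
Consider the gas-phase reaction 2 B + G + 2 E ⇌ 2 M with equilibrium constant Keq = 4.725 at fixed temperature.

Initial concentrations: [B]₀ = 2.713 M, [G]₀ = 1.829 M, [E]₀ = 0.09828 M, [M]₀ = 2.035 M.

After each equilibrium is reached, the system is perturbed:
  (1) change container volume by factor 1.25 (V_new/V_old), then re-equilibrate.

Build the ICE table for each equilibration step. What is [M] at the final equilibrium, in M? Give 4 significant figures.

Q₀ = 31.85 vs Keq = 4.725 ⇒ Q>K, reverse
Step 1:
                  B         G         E         M
  I           2.713     1.829   0.09828     2.035
  C          0.1265   0.06325    0.1265   -0.1265
  E            2.84     1.892    0.2248     1.908
  solve Keq expr → x = -0.06325; check Q = 4.725
Then change container volume by factor 1.25 (V_new/V_old).
Step 2:
                  B         G         E         M
  I           2.272     1.514    0.1798     1.527
  C         0.05468   0.02734   0.05468  -0.05468
  E           2.326     1.541    0.2345     1.472
  solve Keq expr → x = -0.02734; check Q = 4.725

[M]_eq = 1.472 M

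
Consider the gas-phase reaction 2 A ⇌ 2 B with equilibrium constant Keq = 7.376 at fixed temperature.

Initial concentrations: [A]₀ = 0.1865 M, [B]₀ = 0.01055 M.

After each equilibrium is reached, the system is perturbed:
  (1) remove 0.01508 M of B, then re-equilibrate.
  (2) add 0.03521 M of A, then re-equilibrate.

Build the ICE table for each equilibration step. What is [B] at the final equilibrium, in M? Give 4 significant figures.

Q₀ = 0.0032 vs Keq = 7.376 ⇒ Q<K, forward
Step 1:
                   A          B
  Initial     0.1865    0.01055
  Change     -0.1335     0.1335
  Equil      0.05303      0.144
  solve Keq expr → x = 0.06674; check Q = 7.376
Then remove 0.01508 M of B.
Step 2:
                   A          B
  Initial    0.05303     0.1289
  Change   -0.004058   0.004058
  Equil      0.04897      0.133
  solve Keq expr → x = 0.002029; check Q = 7.376
Then add 0.03521 M of A.
Step 3:
                   A          B
  Initial    0.08418      0.133
  Change    -0.02573    0.02573
  Equil      0.05845     0.1587
  solve Keq expr → x = 0.01287; check Q = 7.376

[B]_eq = 0.1587 M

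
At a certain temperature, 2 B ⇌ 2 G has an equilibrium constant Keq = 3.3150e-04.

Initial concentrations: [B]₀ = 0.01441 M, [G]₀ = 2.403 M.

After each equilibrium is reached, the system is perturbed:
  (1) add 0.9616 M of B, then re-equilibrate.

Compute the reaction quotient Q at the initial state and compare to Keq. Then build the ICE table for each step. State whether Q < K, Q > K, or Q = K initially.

Q₀ = 2.7809e+04 vs Keq = 3.3150e-04 ⇒ Q>K, reverse
Step 1:
                    B           G
  I           0.01441       2.403
  C              2.36       -2.36
  E             2.374     0.04323
  solve Keq expr → x = -1.18; check Q = 3.3150e-04
Then add 0.9616 M of B.
Step 2:
                    B           G
  I             3.336     0.04323
  C          -0.01719     0.01719
  E             3.319     0.06042
  solve Keq expr → x = 0.008597; check Q = 3.3150e-04

Q₀ = 2.7809e+04; Q > K (proceeds reverse)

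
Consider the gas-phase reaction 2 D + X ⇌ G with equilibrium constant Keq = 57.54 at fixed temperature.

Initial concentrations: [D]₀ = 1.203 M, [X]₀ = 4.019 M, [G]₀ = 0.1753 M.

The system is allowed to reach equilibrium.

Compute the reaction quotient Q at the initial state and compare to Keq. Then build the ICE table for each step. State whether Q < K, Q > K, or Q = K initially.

Q₀ = 0.03014; Q < K (proceeds forward)

Q₀ = 0.03014 vs Keq = 57.54 ⇒ Q<K, forward
Step 1:
                    D           X           G
  I             1.203       4.019      0.1753
  C            -1.142     -0.5708      0.5708
  E           0.06132       3.448      0.7461
  solve Keq expr → x = 0.5708; check Q = 57.54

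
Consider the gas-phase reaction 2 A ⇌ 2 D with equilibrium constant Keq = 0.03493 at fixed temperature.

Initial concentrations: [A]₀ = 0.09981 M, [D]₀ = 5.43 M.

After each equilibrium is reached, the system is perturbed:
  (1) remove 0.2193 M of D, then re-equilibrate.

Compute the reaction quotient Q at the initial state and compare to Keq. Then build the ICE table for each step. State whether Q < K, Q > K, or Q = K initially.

Q₀ = 2960; Q > K (proceeds reverse)

Q₀ = 2960 vs Keq = 0.03493 ⇒ Q>K, reverse
Step 1:
                    A           D
  I           0.09981        5.43
  C             4.559      -4.559
  E             4.659      0.8708
  solve Keq expr → x = -2.28; check Q = 0.03493
Then remove 0.2193 M of D.
Step 2:
                    A           D
  I             4.659      0.6515
  C           -0.1848      0.1848
  E             4.474      0.8362
  solve Keq expr → x = 0.09238; check Q = 0.03493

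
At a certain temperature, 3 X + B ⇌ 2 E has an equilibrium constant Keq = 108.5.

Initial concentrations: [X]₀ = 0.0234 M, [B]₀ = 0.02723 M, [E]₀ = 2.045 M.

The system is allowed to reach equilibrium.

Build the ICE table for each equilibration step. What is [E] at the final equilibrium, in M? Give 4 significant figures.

Q₀ = 1.1986e+07 vs Keq = 108.5 ⇒ Q>K, reverse
Step 1:
                   X          B          E
  I           0.0234    0.02723      2.045
  C           0.4965     0.1655     -0.331
  E           0.5199     0.1927      1.714
  solve Keq expr → x = -0.1655; check Q = 108.5

[E]_eq = 1.714 M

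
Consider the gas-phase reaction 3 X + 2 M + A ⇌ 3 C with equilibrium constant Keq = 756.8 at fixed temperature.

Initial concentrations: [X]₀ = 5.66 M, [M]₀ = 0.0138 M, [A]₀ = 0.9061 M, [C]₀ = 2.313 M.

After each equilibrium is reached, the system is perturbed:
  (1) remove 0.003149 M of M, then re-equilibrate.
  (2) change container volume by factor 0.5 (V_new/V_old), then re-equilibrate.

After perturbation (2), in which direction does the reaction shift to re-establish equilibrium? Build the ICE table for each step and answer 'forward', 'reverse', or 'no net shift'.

Direction: forward

Q₀ = 395.5 vs Keq = 756.8 ⇒ Q<K, forward
Step 1:
                   X          M          A          C
  Initial       5.66     0.0138     0.9061      2.313
  Change   -0.005643  -0.003762  -0.001881   0.005643
  Equil        5.654    0.01004     0.9042      2.319
  solve Keq expr → x = 0.001881; check Q = 756.8
Then remove 0.003149 M of M.
Step 2:
                   X          M          A          C
  Initial      5.654   0.006889     0.9042      2.319
  Change    0.004647   0.003098   0.001549  -0.004647
  Equil        5.659   0.009987     0.9058      2.314
  solve Keq expr → x = -0.001549; check Q = 756.8
Then change container volume by factor 0.5 (V_new/V_old).
Step 3:
                   X          M          A          C
  Initial      11.32    0.01997      1.812      4.628
  Change    -0.01926   -0.01284  -0.006419    0.01926
  Equil         11.3   0.007137      1.805      4.647
  solve Keq expr → x = 0.006419; check Q = 756.8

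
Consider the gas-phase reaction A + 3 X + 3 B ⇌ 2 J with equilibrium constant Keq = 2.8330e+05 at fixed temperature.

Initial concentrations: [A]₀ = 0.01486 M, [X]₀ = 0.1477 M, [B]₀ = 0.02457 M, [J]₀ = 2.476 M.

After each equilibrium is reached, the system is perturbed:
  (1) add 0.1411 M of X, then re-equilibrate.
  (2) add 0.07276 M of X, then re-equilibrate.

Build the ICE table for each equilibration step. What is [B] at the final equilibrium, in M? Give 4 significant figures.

Q₀ = 8.6323e+09 vs Keq = 2.8330e+05 ⇒ Q>K, reverse
Step 1:
                    A           X           B           J
  Initial     0.01486      0.1477     0.02457       2.476
  Change      0.05839      0.1752      0.1752     -0.1168
  Equil       0.07325      0.3229      0.1997       2.359
  solve Keq expr → x = -0.05839; check Q = 2.8330e+05
Then add 0.1411 M of X.
Step 2:
                    A           X           B           J
  Initial     0.07325       0.464      0.1997       2.359
  Change     -0.01253    -0.03759    -0.03759     0.02506
  Equil       0.06072      0.4264      0.1621       2.384
  solve Keq expr → x = 0.01253; check Q = 2.8330e+05
Then add 0.07276 M of X.
Step 3:
                    A           X           B           J
  Initial     0.06072      0.4991      0.1621       2.384
  Change    -0.004956    -0.01487    -0.01487    0.009912
  Equil       0.05576      0.4843      0.1473       2.394
  solve Keq expr → x = 0.004956; check Q = 2.8330e+05

[B]_eq = 0.1473 M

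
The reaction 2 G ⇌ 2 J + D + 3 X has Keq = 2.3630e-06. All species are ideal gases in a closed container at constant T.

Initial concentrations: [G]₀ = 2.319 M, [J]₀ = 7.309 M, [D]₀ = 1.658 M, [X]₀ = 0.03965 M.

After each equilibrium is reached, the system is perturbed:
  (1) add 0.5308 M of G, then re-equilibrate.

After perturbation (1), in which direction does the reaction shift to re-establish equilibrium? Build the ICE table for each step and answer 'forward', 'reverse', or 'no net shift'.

Q₀ = 0.001027 vs Keq = 2.3630e-06 ⇒ Q>K, reverse
Step 1:
                    G           J           D           X
  init          2.319       7.309       1.658     0.03965
  Δ            0.0229     -0.0229    -0.01145    -0.03436
  eq            2.342       7.286       1.647    0.005293
  solve Keq expr → x = -0.01145; check Q = 2.3630e-06
Then add 0.5308 M of G.
Step 2:
                    G           J           D           X
  init          2.873       7.286       1.647    0.005293
  Δ       -5.1393e-04  5.1393e-04  2.5697e-04  7.7090e-04
  eq            2.872       7.287       1.647    0.006064
  solve Keq expr → x = 2.5697e-04; check Q = 2.3630e-06

Direction: forward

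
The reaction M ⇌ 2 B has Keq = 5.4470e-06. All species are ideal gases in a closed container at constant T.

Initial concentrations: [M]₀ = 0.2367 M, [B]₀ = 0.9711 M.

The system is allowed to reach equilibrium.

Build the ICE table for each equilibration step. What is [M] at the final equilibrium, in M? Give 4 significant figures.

Q₀ = 3.984 vs Keq = 5.4470e-06 ⇒ Q>K, reverse
Step 1:
                    M           B
  I            0.2367      0.9711
  C            0.4846     -0.9691
  E            0.7213    0.001982
  solve Keq expr → x = -0.4846; check Q = 5.4470e-06

[M]_eq = 0.7213 M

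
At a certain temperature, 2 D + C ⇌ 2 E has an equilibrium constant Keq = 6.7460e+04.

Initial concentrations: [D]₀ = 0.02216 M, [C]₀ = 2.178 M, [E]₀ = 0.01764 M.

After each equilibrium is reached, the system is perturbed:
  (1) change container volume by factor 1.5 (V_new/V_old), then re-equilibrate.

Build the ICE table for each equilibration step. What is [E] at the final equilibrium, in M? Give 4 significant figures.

[E]_eq = 0.02645 M

Q₀ = 0.2909 vs Keq = 6.7460e+04 ⇒ Q<K, forward
Step 1:
                  D         C         E
  I         0.02216     2.178   0.01764
  C        -0.02206  -0.01103   0.02206
  E       1.0382e-04     2.167    0.0397
  solve Keq expr → x = 0.01103; check Q = 6.7460e+04
Then change container volume by factor 1.5 (V_new/V_old).
Step 2:
                  D         C         E
  I       6.9216e-05     1.445   0.02646
  C       1.5506e-05 7.7530e-06 -1.5506e-05
  E       8.4722e-05     1.445   0.02645
  solve Keq expr → x = -7.7530e-06; check Q = 6.7460e+04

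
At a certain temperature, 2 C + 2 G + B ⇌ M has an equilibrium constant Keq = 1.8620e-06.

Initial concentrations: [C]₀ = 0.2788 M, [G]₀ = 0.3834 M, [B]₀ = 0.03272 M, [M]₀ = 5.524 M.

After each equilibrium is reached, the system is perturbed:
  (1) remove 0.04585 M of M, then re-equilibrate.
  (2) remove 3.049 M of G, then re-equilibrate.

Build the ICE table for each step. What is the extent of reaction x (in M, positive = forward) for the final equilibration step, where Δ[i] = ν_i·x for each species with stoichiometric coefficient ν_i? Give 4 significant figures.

x = -0.06416 M

Q₀ = 1.4776e+04 vs Keq = 1.8620e-06 ⇒ Q>K, reverse
Step 1:
                  C         G         B         M
  I          0.2788    0.3834   0.03272     5.524
  C           10.75     10.75     5.373    -5.373
  E           11.02     11.13     5.405    0.1515
  solve Keq expr → x = -5.373; check Q = 1.8620e-06
Then remove 0.04585 M of M.
Step 2:
                  C         G         B         M
  I           11.02     11.13     5.405    0.1056
  C        -0.08076  -0.08076  -0.04038   0.04038
  E           10.94     11.05     5.365     0.146
  solve Keq expr → x = 0.04038; check Q = 1.8620e-06
Then remove 3.049 M of G.
Step 3:
                  C         G         B         M
  I           10.94     7.999     5.365     0.146
  C          0.1283    0.1283   0.06416  -0.06416
  E           11.07     8.127     5.429   0.08184
  solve Keq expr → x = -0.06416; check Q = 1.8620e-06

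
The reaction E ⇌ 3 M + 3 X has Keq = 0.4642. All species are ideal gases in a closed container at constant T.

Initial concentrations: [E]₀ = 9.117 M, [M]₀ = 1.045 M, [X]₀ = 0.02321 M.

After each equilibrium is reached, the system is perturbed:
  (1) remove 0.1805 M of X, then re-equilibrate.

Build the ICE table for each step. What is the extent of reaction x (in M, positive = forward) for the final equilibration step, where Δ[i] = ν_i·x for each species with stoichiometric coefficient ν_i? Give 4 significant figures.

x = 0.04188 M

Q₀ = 1.5650e-06 vs Keq = 0.4642 ⇒ Q<K, forward
Step 1:
                    E           M           X
  I             9.117       1.045     0.02321
  C           -0.2768      0.8304      0.8304
  E              8.84       1.875      0.8537
  solve Keq expr → x = 0.2768; check Q = 0.4642
Then remove 0.1805 M of X.
Step 2:
                    E           M           X
  I              8.84       1.875      0.6732
  C          -0.04188      0.1256      0.1256
  E             8.798       2.001      0.7988
  solve Keq expr → x = 0.04188; check Q = 0.4642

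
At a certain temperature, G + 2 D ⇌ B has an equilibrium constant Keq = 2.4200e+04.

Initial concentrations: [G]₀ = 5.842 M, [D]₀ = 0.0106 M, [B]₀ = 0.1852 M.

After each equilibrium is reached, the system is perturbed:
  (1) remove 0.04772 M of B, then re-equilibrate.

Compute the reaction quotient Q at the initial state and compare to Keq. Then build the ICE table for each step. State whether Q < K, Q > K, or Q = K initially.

Q₀ = 282.1; Q < K (proceeds forward)

Q₀ = 282.1 vs Keq = 2.4200e+04 ⇒ Q<K, forward
Step 1:
                  G         D         B
  Initial     5.842    0.0106    0.1852
  Change   -0.00472  -0.00944   0.00472
  Equil       5.837   0.00116    0.1899
  solve Keq expr → x = 0.00472; check Q = 2.4200e+04
Then remove 0.04772 M of B.
Step 2:
                  G         D         B
  Initial     5.837   0.00116    0.1422
  Change  -7.7954e-05 -1.5591e-04 7.7954e-05
  Equil       5.837  0.001004    0.1423
  solve Keq expr → x = 7.7954e-05; check Q = 2.4200e+04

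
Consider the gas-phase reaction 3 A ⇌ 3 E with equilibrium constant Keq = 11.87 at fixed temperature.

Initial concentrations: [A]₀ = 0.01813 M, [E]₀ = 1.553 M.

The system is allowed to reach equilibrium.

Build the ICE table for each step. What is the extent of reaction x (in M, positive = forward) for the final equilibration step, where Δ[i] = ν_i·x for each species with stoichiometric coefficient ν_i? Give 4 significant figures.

x = -0.1536 M

Q₀ = 6.2852e+05 vs Keq = 11.87 ⇒ Q>K, reverse
Step 1:
                    A           E
  Initial     0.01813       1.553
  Change       0.4607     -0.4607
  Equil        0.4788       1.092
  solve Keq expr → x = -0.1536; check Q = 11.87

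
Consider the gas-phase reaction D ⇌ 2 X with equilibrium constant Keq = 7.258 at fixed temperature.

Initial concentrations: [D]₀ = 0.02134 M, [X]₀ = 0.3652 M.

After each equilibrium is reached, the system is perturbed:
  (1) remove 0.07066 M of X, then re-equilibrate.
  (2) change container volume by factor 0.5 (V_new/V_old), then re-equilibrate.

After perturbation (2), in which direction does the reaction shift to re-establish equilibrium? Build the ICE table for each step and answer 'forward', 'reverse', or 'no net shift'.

Direction: reverse

Q₀ = 6.25 vs Keq = 7.258 ⇒ Q<K, forward
Step 1:
                  D         X
  I         0.02134    0.3652
  C       -0.002465   0.00493
  E         0.01888    0.3701
  solve Keq expr → x = 0.002465; check Q = 7.258
Then remove 0.07066 M of X.
Step 2:
                  D         X
  I         0.01888    0.2995
  C       -0.005581   0.01116
  E         0.01329    0.3106
  solve Keq expr → x = 0.005581; check Q = 7.258
Then change container volume by factor 0.5 (V_new/V_old).
Step 3:
                  D         X
  I         0.02659    0.6213
  C         0.01997  -0.03994
  E         0.04656    0.5813
  solve Keq expr → x = -0.01997; check Q = 7.258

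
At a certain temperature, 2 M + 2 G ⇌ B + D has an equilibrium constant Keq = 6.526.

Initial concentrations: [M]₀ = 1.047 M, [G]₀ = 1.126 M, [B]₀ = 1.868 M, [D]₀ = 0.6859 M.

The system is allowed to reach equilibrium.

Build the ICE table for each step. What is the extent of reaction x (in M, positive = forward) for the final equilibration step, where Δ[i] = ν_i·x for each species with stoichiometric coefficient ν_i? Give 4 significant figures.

Q₀ = 0.9219 vs Keq = 6.526 ⇒ Q<K, forward
Step 1:
                    M           G           B           D
  I             1.047       1.126       1.868      0.6859
  C            -0.363      -0.363      0.1815      0.1815
  E             0.684       0.763       2.049      0.8674
  solve Keq expr → x = 0.1815; check Q = 6.526

x = 0.1815 M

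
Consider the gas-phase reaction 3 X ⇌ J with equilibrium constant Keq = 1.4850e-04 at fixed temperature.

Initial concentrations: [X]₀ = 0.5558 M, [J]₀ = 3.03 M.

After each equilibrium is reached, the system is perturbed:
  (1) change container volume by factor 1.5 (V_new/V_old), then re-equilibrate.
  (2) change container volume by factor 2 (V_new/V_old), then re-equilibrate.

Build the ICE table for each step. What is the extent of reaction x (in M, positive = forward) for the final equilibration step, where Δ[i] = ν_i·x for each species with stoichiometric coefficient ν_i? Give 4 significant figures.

x = -0.01386 M

Q₀ = 17.65 vs Keq = 1.4850e-04 ⇒ Q>K, reverse
Step 1:
                    X           J
  I            0.5558        3.03
  C             8.733      -2.911
  E             9.289       0.119
  solve Keq expr → x = -2.911; check Q = 1.4850e-04
Then change container volume by factor 1.5 (V_new/V_old).
Step 2:
                    X           J
  I             6.193     0.07934
  C            0.1257    -0.04189
  E             6.318     0.03745
  solve Keq expr → x = -0.04189; check Q = 1.4850e-04
Then change container volume by factor 2 (V_new/V_old).
Step 3:
                    X           J
  I             3.159     0.01873
  C           0.04157    -0.01386
  E             3.201    0.004869
  solve Keq expr → x = -0.01386; check Q = 1.4850e-04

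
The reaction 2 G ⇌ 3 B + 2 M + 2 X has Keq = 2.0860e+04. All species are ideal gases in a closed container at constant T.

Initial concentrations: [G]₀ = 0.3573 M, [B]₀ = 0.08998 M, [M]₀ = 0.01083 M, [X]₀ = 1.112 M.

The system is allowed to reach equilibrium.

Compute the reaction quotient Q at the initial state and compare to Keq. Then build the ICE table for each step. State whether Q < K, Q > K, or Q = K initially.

Q₀ = 8.2763e-07 vs Keq = 2.0860e+04 ⇒ Q<K, forward
Step 1:
                    G           B           M           X
  I            0.3573     0.08998     0.01083       1.112
  C           -0.3555      0.5332      0.3555      0.3555
  E          0.001831      0.6232      0.3663       1.467
  solve Keq expr → x = 0.1777; check Q = 2.0860e+04

Q₀ = 8.2763e-07; Q < K (proceeds forward)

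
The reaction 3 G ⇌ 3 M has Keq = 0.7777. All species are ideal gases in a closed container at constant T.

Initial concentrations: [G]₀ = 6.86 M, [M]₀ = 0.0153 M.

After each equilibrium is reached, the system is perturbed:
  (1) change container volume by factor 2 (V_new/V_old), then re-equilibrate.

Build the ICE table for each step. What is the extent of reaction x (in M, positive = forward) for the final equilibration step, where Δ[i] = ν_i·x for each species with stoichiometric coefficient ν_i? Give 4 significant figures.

x = 0 M

Q₀ = 1.1094e-08 vs Keq = 0.7777 ⇒ Q<K, forward
Step 1:
                    G           M
  init           6.86      0.0153
  Δ            -3.278       3.278
  eq            3.582       3.294
  solve Keq expr → x = 1.093; check Q = 0.7777
Then change container volume by factor 2 (V_new/V_old).
Step 2:
                    G           M
  init          1.791       1.647
  Δ                 0           0
  eq            1.791       1.647
  solve Keq expr → x = 0; check Q = 0.7777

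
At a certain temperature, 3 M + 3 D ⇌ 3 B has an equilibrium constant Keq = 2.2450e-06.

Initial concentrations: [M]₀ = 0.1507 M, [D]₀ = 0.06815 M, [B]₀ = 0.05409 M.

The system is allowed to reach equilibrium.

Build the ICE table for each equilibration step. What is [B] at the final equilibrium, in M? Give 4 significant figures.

[B]_eq = 3.2639e-04 M

Q₀ = 146.1 vs Keq = 2.2450e-06 ⇒ Q>K, reverse
Step 1:
                   M          D          B
  init        0.1507    0.06815    0.05409
  Δ          0.05376    0.05376   -0.05376
  eq          0.2045     0.1219 3.2639e-04
  solve Keq expr → x = -0.01792; check Q = 2.2450e-06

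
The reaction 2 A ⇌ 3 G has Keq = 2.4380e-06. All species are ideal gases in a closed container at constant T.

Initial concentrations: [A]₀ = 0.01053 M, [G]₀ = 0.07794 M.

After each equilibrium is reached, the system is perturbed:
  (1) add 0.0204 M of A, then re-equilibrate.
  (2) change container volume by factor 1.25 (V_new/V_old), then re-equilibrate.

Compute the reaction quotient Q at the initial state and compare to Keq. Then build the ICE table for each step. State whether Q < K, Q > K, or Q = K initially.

Q₀ = 4.27; Q > K (proceeds reverse)

Q₀ = 4.27 vs Keq = 2.4380e-06 ⇒ Q>K, reverse
Step 1:
                   A          G
  Initial    0.01053    0.07794
  Change     0.05057   -0.07585
  Equil       0.0611   0.002088
  solve Keq expr → x = -0.02528; check Q = 2.4380e-06
Then add 0.0204 M of A.
Step 2:
                   A          G
  Initial     0.0815   0.002088
  Change  -2.9072e-04 4.3608e-04
  Equil      0.08121   0.002524
  solve Keq expr → x = 1.4536e-04; check Q = 2.4380e-06
Then change container volume by factor 1.25 (V_new/V_old).
Step 3:
                   A          G
  Initial    0.06497   0.002019
  Change  -1.0242e-04 1.5363e-04
  Equil      0.06486   0.002173
  solve Keq expr → x = 5.1209e-05; check Q = 2.4380e-06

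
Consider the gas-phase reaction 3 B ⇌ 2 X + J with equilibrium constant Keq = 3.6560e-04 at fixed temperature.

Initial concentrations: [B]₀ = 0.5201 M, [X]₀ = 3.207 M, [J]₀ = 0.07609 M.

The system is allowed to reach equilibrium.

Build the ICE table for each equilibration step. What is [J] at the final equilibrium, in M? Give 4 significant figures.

Q₀ = 5.562 vs Keq = 3.6560e-04 ⇒ Q>K, reverse
Step 1:
                    B           X           J
  I            0.5201       3.207     0.07609
  C            0.2282     -0.1521    -0.07607
  E            0.7483       3.055  1.6417e-05
  solve Keq expr → x = -0.07607; check Q = 3.6560e-04

[J]_eq = 1.6417e-05 M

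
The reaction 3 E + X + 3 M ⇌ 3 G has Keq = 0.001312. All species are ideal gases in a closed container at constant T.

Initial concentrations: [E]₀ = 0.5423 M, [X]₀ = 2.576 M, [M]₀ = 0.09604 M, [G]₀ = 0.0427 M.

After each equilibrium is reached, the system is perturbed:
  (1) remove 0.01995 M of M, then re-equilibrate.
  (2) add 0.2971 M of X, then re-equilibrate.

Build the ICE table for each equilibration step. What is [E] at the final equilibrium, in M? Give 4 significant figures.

[E]_eq = 0.5752 M

Q₀ = 0.2139 vs Keq = 0.001312 ⇒ Q>K, reverse
Step 1:
                   E          X          M          G
  Initial     0.5423      2.576    0.09604     0.0427
  Change     0.03168    0.01056    0.03168   -0.03168
  Equil        0.574      2.587     0.1277    0.01102
  solve Keq expr → x = -0.01056; check Q = 0.001312
Then remove 0.01995 M of M.
Step 2:
                   E          X          M          G
  Initial      0.574      2.587     0.1078    0.01102
  Change     0.00156 5.1999e-04    0.00156   -0.00156
  Equil       0.5755      2.587     0.1093   0.009457
  solve Keq expr → x = -5.1999e-04; check Q = 0.001312
Then add 0.2971 M of X.
Step 3:
                   E          X          M          G
  Initial     0.5755      2.884     0.1093   0.009457
  Change  -3.1522e-04 -1.0507e-04 -3.1522e-04 3.1522e-04
  Equil       0.5752      2.884      0.109   0.009772
  solve Keq expr → x = 1.0507e-04; check Q = 0.001312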